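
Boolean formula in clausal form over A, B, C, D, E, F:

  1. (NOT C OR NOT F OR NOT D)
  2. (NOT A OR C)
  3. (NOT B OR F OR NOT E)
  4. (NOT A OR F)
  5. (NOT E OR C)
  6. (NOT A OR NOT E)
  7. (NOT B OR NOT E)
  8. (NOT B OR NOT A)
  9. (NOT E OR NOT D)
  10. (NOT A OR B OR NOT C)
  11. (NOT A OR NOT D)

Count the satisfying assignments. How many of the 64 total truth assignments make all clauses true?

16

Case analysis on A and E:
  A=T, E=T: a clause becomes empty — 0.
  A=T, E=F: a clause becomes empty — 0.
  A=F, E=T: remaining (B,C,D,F) ∈ {(F,T,F,F); (F,T,F,T)} — 2.
  A=F, E=F: B free; 7 ways for (C,D,F) × 2^1 = 14.
Total: 0 + 0 + 2 + 14 = 16.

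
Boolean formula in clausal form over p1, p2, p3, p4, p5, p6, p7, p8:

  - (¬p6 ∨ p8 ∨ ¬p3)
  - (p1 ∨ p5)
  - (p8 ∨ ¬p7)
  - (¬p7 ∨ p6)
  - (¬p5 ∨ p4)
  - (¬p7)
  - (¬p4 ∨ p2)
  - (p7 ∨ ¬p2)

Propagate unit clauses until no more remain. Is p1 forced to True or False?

Unit clause (¬p7) sets p7 = False.
(¬p2 ∨ p7) with p7 = False leaves only ¬p2, so p2 = False.
(¬p4 ∨ p2): since p2 = False, the clause reduces to (¬p4). p4 = False.
(p4 ∨ ¬p5): since p4 = False, the clause reduces to (¬p5). p5 = False.
(p1 ∨ p5) with p5 = False leaves only p1, so p1 = True.

True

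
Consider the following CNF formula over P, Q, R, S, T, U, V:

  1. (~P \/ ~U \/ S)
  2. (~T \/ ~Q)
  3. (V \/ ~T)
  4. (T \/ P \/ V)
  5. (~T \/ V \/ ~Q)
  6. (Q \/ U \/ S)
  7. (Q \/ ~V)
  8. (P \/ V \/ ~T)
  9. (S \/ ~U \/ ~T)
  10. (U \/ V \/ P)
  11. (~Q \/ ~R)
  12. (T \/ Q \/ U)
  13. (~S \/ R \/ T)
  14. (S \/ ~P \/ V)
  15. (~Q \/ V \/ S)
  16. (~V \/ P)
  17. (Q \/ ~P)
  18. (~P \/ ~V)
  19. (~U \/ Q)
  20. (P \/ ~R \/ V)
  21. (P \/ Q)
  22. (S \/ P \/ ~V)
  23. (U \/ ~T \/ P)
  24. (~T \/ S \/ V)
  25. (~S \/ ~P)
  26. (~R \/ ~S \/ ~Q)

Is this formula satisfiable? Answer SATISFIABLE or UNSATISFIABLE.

UNSATISFIABLE

P = True:
  propagation gives Q=True, T=False, R=False, S=False; an empty clause results — contradiction.
P = False:
  propagation gives V=False, T=False; an empty clause results — contradiction.
Every branch closes, so no satisfying assignment exists.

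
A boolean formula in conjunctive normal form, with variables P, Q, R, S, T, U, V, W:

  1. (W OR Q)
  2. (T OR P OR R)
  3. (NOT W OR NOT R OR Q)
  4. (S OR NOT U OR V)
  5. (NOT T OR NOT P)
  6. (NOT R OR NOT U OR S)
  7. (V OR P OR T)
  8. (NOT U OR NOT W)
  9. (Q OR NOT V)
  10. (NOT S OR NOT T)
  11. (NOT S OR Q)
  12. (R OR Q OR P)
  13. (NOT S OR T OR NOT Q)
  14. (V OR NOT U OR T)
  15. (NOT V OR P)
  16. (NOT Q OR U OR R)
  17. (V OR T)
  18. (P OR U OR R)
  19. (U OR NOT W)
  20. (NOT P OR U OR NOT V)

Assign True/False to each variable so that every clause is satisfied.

P=True  Q=True  R=False  S=False  T=False  U=True  V=True  W=False

Branch on P: take P = True.
  then T is forced to False.
  then V is forced to True.
  then Q is forced to True.
  then S is forced to False.
  then U is forced to True.
  then R is forced to False.
  then W is forced to False.
Check each clause:
  1. (Q OR W) — Q is true.
  2. (P OR R OR T) — P is true.
  3. (NOT W OR NOT R OR Q) — NOT W is true.
  4. (NOT U OR S OR V) — V is true.
  5. (NOT P OR NOT T) — NOT T is true.
  6. (NOT U OR NOT R OR S) — NOT R is true.
  7. (V OR P OR T) — P is true.
  8. (NOT W OR NOT U) — NOT W is true.
  9. (Q OR NOT V) — Q is true.
  10. (NOT T OR NOT S) — NOT T is true.
  11. (NOT S OR Q) — Q is true.
  12. (Q OR P OR R) — P is true.
  13. (NOT Q OR T OR NOT S) — NOT S is true.
  14. (T OR V OR NOT U) — V is true.
  15. (NOT V OR P) — P is true.
  16. (U OR R OR NOT Q) — U is true.
  17. (V OR T) — V is true.
  18. (R OR U OR P) — P is true.
  19. (NOT W OR U) — NOT W is true.
  20. (NOT P OR U OR NOT V) — U is true.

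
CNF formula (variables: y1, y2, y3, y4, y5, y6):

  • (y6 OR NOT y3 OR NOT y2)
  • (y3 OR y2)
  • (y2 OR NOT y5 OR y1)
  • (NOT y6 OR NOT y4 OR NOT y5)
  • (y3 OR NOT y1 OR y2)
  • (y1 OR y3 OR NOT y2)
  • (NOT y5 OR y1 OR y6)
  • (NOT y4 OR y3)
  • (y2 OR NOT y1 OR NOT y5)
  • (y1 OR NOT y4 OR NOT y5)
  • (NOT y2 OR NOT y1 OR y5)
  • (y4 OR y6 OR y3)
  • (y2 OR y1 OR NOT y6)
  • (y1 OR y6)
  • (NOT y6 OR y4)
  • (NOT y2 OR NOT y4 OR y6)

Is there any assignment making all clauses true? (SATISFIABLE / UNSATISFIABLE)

Branch on y1: take y1 = True.
Try y2 = False.
  then y3 is forced to True.
  then y5 is forced to False.
Try y4 = True.
y6 is now unconstrained; take y6 = False.
Every clause has at least one true literal under this assignment.
So y1=T, y2=F, y3=T, y4=T, y5=F, y6=F is a satisfying assignment.

SATISFIABLE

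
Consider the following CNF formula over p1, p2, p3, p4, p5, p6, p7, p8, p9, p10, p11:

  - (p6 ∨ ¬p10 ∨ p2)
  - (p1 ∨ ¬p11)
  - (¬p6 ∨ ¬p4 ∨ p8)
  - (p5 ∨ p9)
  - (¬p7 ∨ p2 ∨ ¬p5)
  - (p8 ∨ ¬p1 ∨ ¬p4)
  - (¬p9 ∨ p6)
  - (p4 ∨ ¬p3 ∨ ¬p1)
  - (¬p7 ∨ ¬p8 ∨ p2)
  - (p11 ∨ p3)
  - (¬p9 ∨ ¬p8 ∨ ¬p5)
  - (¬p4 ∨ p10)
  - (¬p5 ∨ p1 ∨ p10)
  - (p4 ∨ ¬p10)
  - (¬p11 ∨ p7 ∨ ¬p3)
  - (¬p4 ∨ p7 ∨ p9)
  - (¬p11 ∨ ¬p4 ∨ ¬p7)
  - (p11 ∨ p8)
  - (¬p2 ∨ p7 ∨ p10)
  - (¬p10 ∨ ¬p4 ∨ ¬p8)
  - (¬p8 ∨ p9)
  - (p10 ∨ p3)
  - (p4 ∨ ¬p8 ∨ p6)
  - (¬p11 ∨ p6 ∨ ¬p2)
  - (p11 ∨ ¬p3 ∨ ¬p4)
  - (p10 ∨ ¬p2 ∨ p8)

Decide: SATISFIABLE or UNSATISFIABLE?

SATISFIABLE

Try p1 = False.
  then p11 is forced to False.
  then p3 is forced to True.
  then p8 is forced to True.
  then p9 is forced to True.
  then p6 is forced to True.
  then p5 is forced to False.
  then p4 is forced to False.
  then p10 is forced to False.
Branch on p2: take p2 = True.
  then p7 is forced to True.
Every clause has at least one true literal under this assignment.
So p1 = F  p2 = T  p3 = T  p4 = F  p5 = F  p6 = T  p7 = T  p8 = T  p9 = T  p10 = F  p11 = F is a satisfying assignment.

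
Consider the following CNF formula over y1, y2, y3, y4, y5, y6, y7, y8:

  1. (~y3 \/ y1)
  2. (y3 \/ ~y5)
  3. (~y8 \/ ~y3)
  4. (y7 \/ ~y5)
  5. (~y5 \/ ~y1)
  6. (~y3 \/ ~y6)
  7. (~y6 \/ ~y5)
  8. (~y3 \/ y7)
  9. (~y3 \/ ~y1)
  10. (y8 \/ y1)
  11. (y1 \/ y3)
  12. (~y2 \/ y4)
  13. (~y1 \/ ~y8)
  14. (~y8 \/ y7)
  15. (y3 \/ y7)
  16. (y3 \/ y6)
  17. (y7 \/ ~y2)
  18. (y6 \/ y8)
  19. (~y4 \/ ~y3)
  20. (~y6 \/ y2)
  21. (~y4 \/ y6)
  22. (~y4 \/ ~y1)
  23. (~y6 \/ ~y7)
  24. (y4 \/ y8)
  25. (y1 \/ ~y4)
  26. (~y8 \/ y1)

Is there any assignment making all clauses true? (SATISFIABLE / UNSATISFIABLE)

UNSATISFIABLE

y3 = True:
  propagation gives y1=True; an empty clause results — contradiction.
y3 = False:
  propagation gives y5=False, y1=True, y8=False, y7=True; an empty clause results — contradiction.
Every branch closes, so no satisfying assignment exists.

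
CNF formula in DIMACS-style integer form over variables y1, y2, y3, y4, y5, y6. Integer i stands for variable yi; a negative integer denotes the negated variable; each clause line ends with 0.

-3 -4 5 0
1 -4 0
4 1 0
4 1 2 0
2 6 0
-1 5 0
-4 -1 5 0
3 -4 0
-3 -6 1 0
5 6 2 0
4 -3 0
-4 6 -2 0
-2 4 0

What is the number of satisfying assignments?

3

The models are:
  y1=1 y2=0 y3=0 y4=0 y5=1 y6=1
  y1=1 y2=0 y3=1 y4=1 y5=1 y6=1
  y1=1 y2=1 y3=1 y4=1 y5=1 y6=1
That's 3 in total.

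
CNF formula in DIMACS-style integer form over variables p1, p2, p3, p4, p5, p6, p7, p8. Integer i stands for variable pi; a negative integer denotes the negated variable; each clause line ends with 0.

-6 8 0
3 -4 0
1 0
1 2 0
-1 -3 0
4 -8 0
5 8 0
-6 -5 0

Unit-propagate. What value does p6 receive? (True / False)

False

(p1) stands alone — p1 = True.
From (~p1 | ~p3) and p1 = True: p3 = False.
From (~p4 | p3) and p3 = False: p4 = False.
From (~p8 | p4) and p4 = False: p8 = False.
(~p6 | p8): since p8 = False, the clause reduces to (~p6). p6 = False.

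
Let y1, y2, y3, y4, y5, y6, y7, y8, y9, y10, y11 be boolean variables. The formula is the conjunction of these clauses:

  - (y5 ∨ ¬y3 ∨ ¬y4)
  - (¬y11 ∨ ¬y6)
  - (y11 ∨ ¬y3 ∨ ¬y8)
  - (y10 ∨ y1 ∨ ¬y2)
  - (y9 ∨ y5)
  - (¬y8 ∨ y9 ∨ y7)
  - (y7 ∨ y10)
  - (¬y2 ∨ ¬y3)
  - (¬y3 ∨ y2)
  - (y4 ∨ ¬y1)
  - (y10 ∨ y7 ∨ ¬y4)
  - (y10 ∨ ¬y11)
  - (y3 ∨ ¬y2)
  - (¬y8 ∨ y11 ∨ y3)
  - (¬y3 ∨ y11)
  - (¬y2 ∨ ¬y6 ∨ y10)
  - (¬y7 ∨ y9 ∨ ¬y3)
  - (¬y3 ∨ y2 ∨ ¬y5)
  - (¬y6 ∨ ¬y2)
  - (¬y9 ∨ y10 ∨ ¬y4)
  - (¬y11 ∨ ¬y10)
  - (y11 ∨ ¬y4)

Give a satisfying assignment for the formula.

Pure literal: y6 appears only negated; assign y6 = False.
y8 occurs only negated in the remaining clauses — set y8 = False.
Set y1 = False and propagate.
The remaining clauses are satisfied by y2 = False, y3 = False, y4 = False, y5 = True, y7 = True, y9 = False, y10 = False, y11 = False.

y1=F  y2=F  y3=F  y4=F  y5=T  y6=F  y7=T  y8=F  y9=F  y10=F  y11=F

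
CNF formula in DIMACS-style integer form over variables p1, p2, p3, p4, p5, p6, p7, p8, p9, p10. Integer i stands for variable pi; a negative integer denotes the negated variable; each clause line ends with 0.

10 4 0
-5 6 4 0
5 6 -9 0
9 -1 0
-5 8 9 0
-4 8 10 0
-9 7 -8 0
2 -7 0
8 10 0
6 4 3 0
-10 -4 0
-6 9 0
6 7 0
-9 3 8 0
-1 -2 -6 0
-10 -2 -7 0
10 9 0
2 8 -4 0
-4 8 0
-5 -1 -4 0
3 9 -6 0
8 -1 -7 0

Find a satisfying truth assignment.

p1 occurs only negated in the remaining clauses — set p1 = False.
p3 occurs only positively in the remaining clauses — set p3 = True.
Branch on p2: take p2 = True.
The remaining clauses are satisfied by p4 = True, p5 = True, p6 = False, p7 = True, p8 = True, p9 = True, p10 = False.

p1 = F, p2 = T, p3 = T, p4 = T, p5 = T, p6 = F, p7 = T, p8 = T, p9 = T, p10 = F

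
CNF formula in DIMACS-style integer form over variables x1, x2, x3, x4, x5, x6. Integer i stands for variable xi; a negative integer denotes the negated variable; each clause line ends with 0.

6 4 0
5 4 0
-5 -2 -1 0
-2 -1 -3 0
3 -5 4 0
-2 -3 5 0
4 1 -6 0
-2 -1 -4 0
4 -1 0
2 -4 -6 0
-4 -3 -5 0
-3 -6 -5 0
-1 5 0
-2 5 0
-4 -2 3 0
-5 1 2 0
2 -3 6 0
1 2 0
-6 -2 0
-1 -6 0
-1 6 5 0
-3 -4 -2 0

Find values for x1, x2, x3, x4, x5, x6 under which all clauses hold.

Try x1 = True.
  then x4 is forced to True.
  then x2 is forced to False.
  then x6 is forced to False.
  then x5 is forced to True.
  then x3 is forced to False.

x1=True, x2=False, x3=False, x4=True, x5=True, x6=False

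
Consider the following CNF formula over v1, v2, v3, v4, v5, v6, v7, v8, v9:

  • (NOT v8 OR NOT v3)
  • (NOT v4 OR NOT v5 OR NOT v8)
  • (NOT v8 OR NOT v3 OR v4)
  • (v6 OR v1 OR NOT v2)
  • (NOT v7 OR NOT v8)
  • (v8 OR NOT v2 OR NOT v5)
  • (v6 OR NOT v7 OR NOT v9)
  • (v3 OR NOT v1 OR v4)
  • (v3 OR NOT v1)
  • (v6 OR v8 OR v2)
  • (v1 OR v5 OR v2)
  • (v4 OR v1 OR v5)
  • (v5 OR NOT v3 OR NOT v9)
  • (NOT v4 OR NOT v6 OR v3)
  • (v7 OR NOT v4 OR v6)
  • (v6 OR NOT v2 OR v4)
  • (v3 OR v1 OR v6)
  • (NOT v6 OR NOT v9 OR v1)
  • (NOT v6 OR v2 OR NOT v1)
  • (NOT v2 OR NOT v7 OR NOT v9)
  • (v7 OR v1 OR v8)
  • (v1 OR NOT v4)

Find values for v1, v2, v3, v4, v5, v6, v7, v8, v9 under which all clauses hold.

v1 = False, v2 = False, v3 = True, v4 = False, v5 = True, v6 = True, v7 = True, v8 = False, v9 = False

Pure literal: v9 appears only negated; assign v9 = False.
Try v1 = False.
  then v4 is forced to False.
  then v5 is forced to True.
The remaining clauses are satisfied by v2 = False, v3 = True, v6 = True, v7 = True, v8 = False.
Every clause has at least one true literal under this assignment.
Check each clause:
  1. (NOT v8 OR NOT v3) — NOT v8 is true.
  2. (NOT v4 OR NOT v5 OR NOT v8) — NOT v8 is true.
  3. (NOT v3 OR NOT v8 OR v4) — NOT v8 is true.
  4. (v6 OR NOT v2 OR v1) — NOT v2 is true.
  5. (NOT v8 OR NOT v7) — NOT v8 is true.
  6. (NOT v5 OR v8 OR NOT v2) — NOT v2 is true.
  7. (v6 OR NOT v7 OR NOT v9) — v6 is true.
  8. (NOT v1 OR v3 OR v4) — v3 is true.
  9. (NOT v1 OR v3) — v3 is true.
  10. (v2 OR v6 OR v8) — v6 is true.
  11. (v5 OR v1 OR v2) — v5 is true.
  12. (v4 OR v1 OR v5) — v5 is true.
  13. (NOT v9 OR NOT v3 OR v5) — v5 is true.
  14. (NOT v4 OR v3 OR NOT v6) — v3 is true.
  15. (v6 OR v7 OR NOT v4) — NOT v4 is true.
  16. (v6 OR v4 OR NOT v2) — NOT v2 is true.
  17. (v6 OR v1 OR v3) — v3 is true.
  18. (v1 OR NOT v9 OR NOT v6) — NOT v9 is true.
  19. (NOT v1 OR NOT v6 OR v2) — NOT v1 is true.
  20. (NOT v2 OR NOT v9 OR NOT v7) — NOT v2 is true.
  21. (v7 OR v1 OR v8) — v7 is true.
  22. (v1 OR NOT v4) — NOT v4 is true.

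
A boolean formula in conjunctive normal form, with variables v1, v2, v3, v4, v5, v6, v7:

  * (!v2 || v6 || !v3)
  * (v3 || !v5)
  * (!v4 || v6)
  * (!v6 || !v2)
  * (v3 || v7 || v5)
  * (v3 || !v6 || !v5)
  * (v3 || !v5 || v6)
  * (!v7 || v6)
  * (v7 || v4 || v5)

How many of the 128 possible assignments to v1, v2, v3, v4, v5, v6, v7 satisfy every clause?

20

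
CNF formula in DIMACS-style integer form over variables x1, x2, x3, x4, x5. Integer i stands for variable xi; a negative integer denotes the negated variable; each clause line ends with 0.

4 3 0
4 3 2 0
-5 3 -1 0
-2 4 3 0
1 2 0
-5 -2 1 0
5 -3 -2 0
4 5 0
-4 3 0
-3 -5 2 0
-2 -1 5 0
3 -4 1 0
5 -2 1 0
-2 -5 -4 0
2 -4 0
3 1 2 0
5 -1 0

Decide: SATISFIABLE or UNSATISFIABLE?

Branch on x1: take x1 = True.
  then x5 is forced to True.
  then x3 is forced to True.
  then x2 is forced to True.
  then x4 is forced to False.
Every clause has at least one true literal under this assignment.
So x1=True, x2=True, x3=True, x4=False, x5=True is a satisfying assignment.

SATISFIABLE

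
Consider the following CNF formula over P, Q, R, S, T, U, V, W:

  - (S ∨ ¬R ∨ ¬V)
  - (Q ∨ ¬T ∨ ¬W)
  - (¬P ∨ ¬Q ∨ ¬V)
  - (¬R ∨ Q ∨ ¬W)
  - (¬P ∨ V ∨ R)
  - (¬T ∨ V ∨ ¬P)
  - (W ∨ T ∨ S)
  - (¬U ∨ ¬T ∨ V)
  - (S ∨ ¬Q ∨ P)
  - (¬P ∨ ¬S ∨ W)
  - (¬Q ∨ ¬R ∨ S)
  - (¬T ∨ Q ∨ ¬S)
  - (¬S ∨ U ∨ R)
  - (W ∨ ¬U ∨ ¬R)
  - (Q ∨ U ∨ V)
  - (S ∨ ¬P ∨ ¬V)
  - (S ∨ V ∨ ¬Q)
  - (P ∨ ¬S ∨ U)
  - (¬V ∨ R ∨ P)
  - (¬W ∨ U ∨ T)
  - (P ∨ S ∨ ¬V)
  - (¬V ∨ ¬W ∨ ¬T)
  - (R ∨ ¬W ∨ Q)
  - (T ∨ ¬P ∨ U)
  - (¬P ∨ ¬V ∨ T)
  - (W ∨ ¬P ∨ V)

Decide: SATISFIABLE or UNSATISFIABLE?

Branch on P: take P = False.
For the remaining variables, Q = True, R = False, S = True, T = False, U = True, V = False, W = True works.
So P = F  Q = T  R = F  S = T  T = F  U = T  V = F  W = T is a satisfying assignment.

SATISFIABLE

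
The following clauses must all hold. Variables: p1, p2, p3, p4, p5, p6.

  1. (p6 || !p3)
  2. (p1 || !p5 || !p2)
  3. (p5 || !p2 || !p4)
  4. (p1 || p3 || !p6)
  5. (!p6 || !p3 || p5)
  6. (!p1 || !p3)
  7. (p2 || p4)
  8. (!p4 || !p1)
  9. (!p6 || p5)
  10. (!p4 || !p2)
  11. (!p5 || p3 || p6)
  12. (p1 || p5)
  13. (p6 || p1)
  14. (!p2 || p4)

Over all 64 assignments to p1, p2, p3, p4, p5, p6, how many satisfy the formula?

1

The models are:
  p1=0 p2=0 p3=1 p4=1 p5=1 p6=1
Count: 1.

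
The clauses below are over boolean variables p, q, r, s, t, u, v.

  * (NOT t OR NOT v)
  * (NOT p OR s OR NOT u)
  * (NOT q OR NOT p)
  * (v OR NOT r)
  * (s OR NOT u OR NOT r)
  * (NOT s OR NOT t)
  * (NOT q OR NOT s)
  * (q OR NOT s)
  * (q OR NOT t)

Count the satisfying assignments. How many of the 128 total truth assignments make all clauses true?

Case analysis on s and q:
  s=1, q=1: a clause becomes empty — 0.
  s=1, q=0: a clause becomes empty — 0.
  s=0, q=1: 7 of the 32 assignments to (p,r,t,u,v) work.
  s=0, q=0: 8 of the 32 assignments to (p,r,t,u,v) work.
Total: 0 + 0 + 7 + 8 = 15.

15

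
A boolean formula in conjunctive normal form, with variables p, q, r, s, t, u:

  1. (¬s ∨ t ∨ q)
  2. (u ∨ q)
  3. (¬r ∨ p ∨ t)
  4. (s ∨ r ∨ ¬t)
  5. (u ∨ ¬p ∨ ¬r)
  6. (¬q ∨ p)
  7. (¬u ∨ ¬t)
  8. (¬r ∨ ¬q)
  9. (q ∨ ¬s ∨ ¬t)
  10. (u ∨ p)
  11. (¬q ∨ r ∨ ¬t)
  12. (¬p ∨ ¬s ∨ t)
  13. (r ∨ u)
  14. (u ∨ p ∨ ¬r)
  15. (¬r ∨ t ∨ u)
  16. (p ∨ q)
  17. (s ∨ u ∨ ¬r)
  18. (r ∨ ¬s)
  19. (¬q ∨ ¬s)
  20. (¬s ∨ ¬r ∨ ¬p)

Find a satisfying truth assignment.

p=1, q=0, r=0, s=0, t=0, u=1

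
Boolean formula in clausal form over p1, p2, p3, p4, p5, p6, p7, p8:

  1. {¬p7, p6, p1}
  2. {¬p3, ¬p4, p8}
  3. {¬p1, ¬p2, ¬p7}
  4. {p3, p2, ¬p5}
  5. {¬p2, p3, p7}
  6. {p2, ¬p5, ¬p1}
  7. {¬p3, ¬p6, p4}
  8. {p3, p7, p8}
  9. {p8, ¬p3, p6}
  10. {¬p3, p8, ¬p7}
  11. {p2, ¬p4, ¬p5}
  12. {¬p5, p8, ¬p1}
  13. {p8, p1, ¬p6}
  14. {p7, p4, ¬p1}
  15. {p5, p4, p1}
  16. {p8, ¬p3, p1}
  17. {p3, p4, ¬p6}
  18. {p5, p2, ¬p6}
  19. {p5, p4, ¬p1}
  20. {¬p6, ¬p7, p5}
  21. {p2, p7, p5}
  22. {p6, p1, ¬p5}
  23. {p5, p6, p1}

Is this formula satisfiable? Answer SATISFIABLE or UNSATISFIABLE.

SATISFIABLE

Pure literal: p8 appears only positively; assign p8 = True.
Try p1 = True.
Branch on p2: take p2 = False.
  then p5 is forced to False.
  then p6 is forced to False.
  then p4 is forced to True.
  then p7 is forced to True.
p3 is now unconstrained; take p3 = False.
Every clause has at least one true literal under this assignment.
So p1=True, p2=False, p3=False, p4=True, p5=False, p6=False, p7=True, p8=True is a satisfying assignment.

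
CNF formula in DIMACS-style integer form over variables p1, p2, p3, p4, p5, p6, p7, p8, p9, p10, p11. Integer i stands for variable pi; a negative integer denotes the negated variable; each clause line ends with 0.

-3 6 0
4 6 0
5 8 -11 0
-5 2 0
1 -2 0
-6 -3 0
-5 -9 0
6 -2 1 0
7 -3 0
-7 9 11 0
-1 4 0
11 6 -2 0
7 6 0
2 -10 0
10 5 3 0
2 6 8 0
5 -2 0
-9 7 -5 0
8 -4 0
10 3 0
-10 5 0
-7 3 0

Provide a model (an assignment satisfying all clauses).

Pure literal: p8 appears only positively; assign p8 = True.
Try p1 = True.
  then p4 is forced to True.
Branch on p2: take p2 = True.
  then p5 is forced to True.
  then p9 is forced to False.
The remaining clauses are satisfied by p3 = False, p6 = True, p7 = False, p10 = True, p11 = False.
Every clause has at least one true literal under this assignment.

p1 = 1, p2 = 1, p3 = 0, p4 = 1, p5 = 1, p6 = 1, p7 = 0, p8 = 1, p9 = 0, p10 = 1, p11 = 0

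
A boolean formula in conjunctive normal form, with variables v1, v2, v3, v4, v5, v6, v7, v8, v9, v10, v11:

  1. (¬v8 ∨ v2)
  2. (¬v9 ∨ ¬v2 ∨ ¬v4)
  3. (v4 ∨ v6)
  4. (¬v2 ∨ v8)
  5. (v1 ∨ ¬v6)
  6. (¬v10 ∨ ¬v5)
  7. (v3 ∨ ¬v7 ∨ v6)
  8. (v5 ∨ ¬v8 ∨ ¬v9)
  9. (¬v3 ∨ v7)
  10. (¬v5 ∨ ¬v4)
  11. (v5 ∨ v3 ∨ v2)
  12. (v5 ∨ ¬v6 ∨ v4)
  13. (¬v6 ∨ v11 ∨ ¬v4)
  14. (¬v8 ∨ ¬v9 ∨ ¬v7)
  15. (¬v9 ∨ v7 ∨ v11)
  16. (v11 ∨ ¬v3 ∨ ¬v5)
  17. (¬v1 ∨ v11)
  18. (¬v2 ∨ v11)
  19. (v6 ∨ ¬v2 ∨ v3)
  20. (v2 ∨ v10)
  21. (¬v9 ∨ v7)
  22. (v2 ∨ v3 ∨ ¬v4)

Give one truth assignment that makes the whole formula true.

v1 = True, v2 = True, v3 = True, v4 = False, v5 = True, v6 = True, v7 = True, v8 = True, v9 = False, v10 = False, v11 = True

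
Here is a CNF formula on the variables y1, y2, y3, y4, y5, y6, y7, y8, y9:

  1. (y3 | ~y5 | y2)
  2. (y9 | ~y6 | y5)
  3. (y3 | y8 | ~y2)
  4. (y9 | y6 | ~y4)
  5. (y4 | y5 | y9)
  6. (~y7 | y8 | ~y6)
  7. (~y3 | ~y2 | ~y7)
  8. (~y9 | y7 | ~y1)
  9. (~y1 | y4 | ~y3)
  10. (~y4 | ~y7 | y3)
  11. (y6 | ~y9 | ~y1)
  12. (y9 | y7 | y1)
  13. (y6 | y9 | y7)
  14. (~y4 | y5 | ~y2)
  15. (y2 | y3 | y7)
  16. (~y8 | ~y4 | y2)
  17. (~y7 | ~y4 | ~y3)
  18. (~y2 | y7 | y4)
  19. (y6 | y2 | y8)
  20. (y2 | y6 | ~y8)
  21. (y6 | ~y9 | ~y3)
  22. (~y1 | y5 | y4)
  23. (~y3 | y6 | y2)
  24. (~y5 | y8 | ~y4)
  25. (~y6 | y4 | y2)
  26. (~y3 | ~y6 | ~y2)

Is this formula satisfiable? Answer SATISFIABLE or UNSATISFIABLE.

SATISFIABLE

Try y1 = False.
The remaining clauses are satisfied by y2 = True, y3 = False, y4 = False, y5 = True, y6 = True, y7 = True, y8 = True, y9 = False.
So y1=False, y2=True, y3=False, y4=False, y5=True, y6=True, y7=True, y8=True, y9=False is a satisfying assignment.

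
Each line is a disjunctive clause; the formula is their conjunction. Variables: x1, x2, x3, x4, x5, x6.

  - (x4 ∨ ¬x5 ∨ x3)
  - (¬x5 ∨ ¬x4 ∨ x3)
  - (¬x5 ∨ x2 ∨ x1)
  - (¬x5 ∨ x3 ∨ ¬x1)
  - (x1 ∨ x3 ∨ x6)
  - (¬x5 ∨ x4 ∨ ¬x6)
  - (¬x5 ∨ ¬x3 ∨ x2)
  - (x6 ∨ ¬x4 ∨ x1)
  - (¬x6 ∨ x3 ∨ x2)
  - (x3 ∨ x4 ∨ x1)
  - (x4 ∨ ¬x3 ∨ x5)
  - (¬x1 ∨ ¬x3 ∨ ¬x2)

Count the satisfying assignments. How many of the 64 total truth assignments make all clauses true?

Case analysis on x3 and x5:
  x3=1, x5=1: remaining (x1,x2,x4,x6) ∈ {(0,1,0,0); (0,1,1,1)} — 2.
  x3=1, x5=0: remaining (x1,x2,x4,x6) ∈ {(0,0,1,1); (0,1,1,1); (1,0,1,0); (1,0,1,1)} — 4.
  x3=0, x5=1: a clause becomes empty — 0.
  x3=0, x5=0: 7 of the 16 assignments to (x1,x2,x4,x6) work.
Total: 2 + 4 + 0 + 7 = 13.

13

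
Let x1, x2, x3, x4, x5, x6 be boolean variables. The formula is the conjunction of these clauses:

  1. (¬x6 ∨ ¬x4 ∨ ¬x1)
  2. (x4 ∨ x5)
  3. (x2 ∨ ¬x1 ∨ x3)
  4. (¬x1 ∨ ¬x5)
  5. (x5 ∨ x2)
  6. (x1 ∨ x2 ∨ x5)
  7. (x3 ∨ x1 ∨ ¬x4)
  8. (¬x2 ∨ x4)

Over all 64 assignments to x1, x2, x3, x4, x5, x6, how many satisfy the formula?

12

Split on x1, then x2.
  x1=1, x2=1: remaining (x3,x4,x5,x6) ∈ {(0,1,0,0); (1,1,0,0)} — 2.
  x1=1, x2=0: a clause becomes empty — 0.
  x1=0, x2=1: remaining (x3,x4,x5,x6) ∈ {(1,1,0,0); (1,1,0,1); (1,1,1,0); (1,1,1,1)} — 4.
  x1=0, x2=0: x6 free; 3 ways for (x3,x4,x5) × 2^1 = 6.
Total: 2 + 0 + 4 + 6 = 12.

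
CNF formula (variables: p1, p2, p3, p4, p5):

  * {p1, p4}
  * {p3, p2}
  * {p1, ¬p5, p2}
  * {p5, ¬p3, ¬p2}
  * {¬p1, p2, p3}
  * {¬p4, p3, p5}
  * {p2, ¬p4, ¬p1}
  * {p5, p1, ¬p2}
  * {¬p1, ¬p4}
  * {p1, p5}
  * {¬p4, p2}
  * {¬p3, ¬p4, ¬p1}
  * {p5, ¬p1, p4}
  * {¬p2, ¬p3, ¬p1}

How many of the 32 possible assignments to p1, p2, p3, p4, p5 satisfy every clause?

The models are:
  p1=F p2=T p3=F p4=T p5=T
  p1=F p2=T p3=T p4=T p5=T
  p1=T p2=F p3=T p4=F p5=T
  p1=T p2=T p3=F p4=F p5=T
Count: 4.

4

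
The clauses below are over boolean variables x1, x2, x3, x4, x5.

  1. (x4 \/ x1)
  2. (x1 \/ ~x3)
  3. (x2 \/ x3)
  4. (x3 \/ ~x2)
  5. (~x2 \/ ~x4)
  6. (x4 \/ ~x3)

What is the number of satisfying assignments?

2

Satisfying assignments:
  x1=T x2=F x3=T x4=T x5=F
  x1=T x2=F x3=T x4=T x5=T
Count: 2.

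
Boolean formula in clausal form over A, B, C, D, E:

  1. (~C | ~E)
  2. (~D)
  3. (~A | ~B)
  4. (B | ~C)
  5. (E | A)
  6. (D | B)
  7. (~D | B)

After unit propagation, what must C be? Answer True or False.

False

(~D) stands alone — D = False.
From (D | B) and D = False: B = True.
In (~B | ~A), ~B is now false; ~A must hold, so A = False.
From (A | E) and A = False: E = True.
(~E | ~C) with E = True leaves only ~C, so C = False.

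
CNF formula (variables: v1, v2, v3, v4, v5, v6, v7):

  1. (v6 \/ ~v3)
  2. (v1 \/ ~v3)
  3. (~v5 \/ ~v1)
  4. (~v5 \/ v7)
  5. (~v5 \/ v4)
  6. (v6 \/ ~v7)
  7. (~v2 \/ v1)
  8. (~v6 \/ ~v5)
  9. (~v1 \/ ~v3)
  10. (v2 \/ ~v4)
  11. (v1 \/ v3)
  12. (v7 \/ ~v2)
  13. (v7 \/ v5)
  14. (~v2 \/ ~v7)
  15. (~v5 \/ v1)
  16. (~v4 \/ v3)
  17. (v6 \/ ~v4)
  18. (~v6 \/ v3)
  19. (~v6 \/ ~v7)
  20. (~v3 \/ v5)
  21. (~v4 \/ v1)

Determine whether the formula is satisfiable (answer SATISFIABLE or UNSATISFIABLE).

UNSATISFIABLE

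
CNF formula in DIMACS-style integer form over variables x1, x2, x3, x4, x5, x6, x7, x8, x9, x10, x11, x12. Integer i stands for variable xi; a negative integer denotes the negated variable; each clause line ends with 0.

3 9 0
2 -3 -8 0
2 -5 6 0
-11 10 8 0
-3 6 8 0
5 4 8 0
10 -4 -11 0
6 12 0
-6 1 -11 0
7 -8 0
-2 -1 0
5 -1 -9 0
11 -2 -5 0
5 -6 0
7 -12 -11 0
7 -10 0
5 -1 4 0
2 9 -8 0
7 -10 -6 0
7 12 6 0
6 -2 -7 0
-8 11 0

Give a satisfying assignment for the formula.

x1=False, x2=False, x3=True, x4=False, x5=True, x6=True, x7=False, x8=False, x9=False, x10=False, x11=False, x12=False

Set x1 = False and propagate.
Set x2 = False and propagate.
Set x3 = True and propagate.
  then x8 is forced to False.
  then x6 is forced to True.
  then x11 is forced to False.
  then x5 is forced to True.
The remaining clauses are satisfied by x4 = False, x7 = False, x9 = False, x10 = False, x12 = False.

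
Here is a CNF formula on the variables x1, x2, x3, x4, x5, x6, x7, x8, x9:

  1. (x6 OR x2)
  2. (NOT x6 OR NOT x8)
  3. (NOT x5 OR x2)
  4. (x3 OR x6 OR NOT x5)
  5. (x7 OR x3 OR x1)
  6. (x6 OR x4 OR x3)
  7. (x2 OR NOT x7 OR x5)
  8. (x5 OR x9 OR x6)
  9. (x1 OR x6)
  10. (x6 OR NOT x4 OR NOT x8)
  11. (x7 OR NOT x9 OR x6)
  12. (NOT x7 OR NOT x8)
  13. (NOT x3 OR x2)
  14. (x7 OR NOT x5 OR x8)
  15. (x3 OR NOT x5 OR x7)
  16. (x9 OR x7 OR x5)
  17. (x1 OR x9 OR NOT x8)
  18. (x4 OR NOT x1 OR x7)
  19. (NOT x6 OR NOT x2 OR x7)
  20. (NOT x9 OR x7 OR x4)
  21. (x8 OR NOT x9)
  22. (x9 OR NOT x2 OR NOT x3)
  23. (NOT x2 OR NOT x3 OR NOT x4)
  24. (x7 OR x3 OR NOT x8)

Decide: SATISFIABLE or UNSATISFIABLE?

Branch on x1: take x1 = True.
Try x2 = True.
Try x3 = False.
The remaining clauses are satisfied by x4 = True, x5 = True, x6 = True, x7 = True, x8 = False, x9 = False.
So x1=True  x2=True  x3=False  x4=True  x5=True  x6=True  x7=True  x8=False  x9=False is a satisfying assignment.

SATISFIABLE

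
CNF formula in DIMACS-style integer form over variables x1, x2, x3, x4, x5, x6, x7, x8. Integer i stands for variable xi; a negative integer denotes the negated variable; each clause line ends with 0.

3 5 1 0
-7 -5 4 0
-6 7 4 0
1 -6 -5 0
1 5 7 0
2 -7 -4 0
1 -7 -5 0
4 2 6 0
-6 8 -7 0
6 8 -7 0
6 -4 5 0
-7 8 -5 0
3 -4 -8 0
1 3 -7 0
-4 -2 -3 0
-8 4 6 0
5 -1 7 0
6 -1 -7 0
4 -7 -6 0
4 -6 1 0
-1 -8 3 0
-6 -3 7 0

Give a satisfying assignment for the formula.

Try x1 = False.
Try x2 = False.
Branch on x3: take x3 = False.
  then x5 is forced to True.
  then x6 is forced to False.
  then x7 is forced to False.
  then x4 is forced to True.
  then x8 is forced to False.
Every clause has at least one true literal under this assignment.

x1 = 0  x2 = 0  x3 = 0  x4 = 1  x5 = 1  x6 = 0  x7 = 0  x8 = 0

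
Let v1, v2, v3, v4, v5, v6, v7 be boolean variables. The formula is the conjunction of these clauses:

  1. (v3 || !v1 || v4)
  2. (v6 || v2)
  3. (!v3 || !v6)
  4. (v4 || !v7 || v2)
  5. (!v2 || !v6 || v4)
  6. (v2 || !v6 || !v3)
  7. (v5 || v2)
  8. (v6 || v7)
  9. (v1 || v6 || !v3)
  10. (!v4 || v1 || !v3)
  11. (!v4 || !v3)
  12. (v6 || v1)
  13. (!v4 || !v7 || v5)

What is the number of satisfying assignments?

Split on v6, then v3.
  v6=T, v3=T: a clause becomes empty — 0.
  v6=T, v3=F: 11 of the 32 assignments to (v1,v2,v4,v5,v7) work.
  v6=F, v3=T: remaining (v1,v2,v4,v5,v7) ∈ {(T,T,F,F,T); (T,T,F,T,T)} — 2.
  v6=F, v3=F: remaining (v1,v2,v4,v5,v7) ∈ {(T,T,T,T,T)} — 1.
Total: 0 + 11 + 2 + 1 = 14.

14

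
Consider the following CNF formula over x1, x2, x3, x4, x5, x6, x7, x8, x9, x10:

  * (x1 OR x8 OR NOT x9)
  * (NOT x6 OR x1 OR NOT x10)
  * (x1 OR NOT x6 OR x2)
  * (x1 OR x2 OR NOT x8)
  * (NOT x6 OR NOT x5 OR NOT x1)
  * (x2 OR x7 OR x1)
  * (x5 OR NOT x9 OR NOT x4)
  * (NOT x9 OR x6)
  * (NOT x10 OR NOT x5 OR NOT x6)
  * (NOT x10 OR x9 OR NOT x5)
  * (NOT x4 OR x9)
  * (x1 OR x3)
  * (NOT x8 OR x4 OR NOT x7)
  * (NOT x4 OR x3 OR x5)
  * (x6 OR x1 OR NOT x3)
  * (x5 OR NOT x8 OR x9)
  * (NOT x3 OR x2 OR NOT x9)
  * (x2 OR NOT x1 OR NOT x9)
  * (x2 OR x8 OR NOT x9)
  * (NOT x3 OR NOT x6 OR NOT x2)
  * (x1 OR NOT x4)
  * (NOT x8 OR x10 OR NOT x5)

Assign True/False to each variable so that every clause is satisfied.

Set x1 = True and propagate.
Try x2 = False.
  then x9 is forced to False.
  then x4 is forced to False.
Branch on x5: take x5 = True.
  then x6 is forced to False.
  then x10 is forced to False.
  then x8 is forced to False.
x3, x7 are now unconstrained; take x3 = False, x7 = True.

x1=True  x2=False  x3=False  x4=False  x5=True  x6=False  x7=True  x8=False  x9=False  x10=False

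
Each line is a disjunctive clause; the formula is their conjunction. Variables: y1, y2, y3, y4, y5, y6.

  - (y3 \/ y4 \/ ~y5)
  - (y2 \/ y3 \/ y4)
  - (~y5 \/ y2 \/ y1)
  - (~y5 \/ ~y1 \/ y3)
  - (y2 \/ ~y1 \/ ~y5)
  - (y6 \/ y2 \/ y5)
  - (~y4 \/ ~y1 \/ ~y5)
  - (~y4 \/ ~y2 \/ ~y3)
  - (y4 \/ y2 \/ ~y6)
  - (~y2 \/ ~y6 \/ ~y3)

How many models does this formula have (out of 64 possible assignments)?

18

Case analysis on y2 and y5:
  y2=T, y5=T: remaining (y1,y3,y4,y6) ∈ {(F,F,T,F); (F,F,T,T); (F,T,F,F); (T,T,F,F)} — 4.
  y2=T, y5=F: y1 free; 5 ways for (y3,y4,y6) × 2^1 = 10.
  y2=F, y5=T: a clause becomes empty — 0.
  y2=F, y5=F: remaining (y1,y3,y4,y6) ∈ {(F,F,T,T); (F,T,T,T); (T,F,T,T); (T,T,T,T)} — 4.
Total: 4 + 10 + 0 + 4 = 18.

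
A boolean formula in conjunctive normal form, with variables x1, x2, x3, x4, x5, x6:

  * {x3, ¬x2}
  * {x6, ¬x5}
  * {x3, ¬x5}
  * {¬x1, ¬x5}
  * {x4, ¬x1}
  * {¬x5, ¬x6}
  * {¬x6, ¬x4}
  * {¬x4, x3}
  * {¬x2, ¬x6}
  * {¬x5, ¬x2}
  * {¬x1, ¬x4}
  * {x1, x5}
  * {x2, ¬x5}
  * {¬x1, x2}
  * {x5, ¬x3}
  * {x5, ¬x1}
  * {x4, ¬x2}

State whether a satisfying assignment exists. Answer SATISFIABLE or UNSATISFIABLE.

UNSATISFIABLE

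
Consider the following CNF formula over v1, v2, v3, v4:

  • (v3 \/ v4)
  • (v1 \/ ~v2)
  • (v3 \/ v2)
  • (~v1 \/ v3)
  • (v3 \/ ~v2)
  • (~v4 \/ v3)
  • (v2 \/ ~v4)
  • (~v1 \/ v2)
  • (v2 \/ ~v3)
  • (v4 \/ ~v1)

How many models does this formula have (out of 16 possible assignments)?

1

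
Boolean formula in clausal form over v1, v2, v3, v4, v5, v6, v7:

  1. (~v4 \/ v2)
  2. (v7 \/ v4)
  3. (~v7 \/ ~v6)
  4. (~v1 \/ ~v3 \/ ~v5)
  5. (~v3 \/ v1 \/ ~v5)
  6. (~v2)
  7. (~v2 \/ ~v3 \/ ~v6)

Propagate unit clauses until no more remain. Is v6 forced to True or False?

(~v2) is a unit clause: v2 = False.
(v2 \/ ~v4): since v2 = False, the clause reduces to (~v4). v4 = False.
(v4 \/ v7): since v4 = False, the clause reduces to (v7). v7 = True.
(~v7 \/ ~v6): since v7 = True, the clause reduces to (~v6). v6 = False.

False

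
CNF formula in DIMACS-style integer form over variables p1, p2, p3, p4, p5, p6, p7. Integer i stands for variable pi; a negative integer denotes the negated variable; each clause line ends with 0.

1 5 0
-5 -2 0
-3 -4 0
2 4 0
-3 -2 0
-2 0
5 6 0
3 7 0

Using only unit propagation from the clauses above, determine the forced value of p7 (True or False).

(~p2) stands alone — p2 = False.
(p4 \/ p2): since p2 = False, the clause reduces to (p4). p4 = True.
From (~p4 \/ ~p3) and p4 = True: p3 = False.
(p3 \/ p7): since p3 = False, the clause reduces to (p7). p7 = True.

True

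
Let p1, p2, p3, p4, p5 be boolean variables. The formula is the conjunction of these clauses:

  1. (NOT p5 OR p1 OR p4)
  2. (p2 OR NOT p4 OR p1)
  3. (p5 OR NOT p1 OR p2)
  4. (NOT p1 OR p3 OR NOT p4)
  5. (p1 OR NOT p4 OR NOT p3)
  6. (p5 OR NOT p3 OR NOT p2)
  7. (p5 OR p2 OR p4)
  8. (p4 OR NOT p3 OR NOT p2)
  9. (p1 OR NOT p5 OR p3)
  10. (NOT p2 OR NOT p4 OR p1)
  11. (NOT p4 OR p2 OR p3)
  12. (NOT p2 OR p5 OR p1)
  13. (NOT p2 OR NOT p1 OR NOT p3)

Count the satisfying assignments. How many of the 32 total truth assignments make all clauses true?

The models are:
  p1=1 p2=0 p3=0 p4=0 p5=1
  p1=1 p2=0 p3=1 p4=0 p5=1
  p1=1 p2=0 p3=1 p4=1 p5=1
  p1=1 p2=1 p3=0 p4=0 p5=0
  p1=1 p2=1 p3=0 p4=0 p5=1
Count: 5.

5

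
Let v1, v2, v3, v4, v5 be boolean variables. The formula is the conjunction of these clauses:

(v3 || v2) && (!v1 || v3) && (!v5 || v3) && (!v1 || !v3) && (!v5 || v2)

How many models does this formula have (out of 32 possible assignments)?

Split on v3, then v1.
  v3=1, v1=1: a clause becomes empty — 0.
  v3=1, v1=0: v4 free; 3 ways for (v2,v5) × 2^1 = 6.
  v3=0, v1=1: a clause becomes empty — 0.
  v3=0, v1=0: remaining (v2,v4,v5) ∈ {(1,0,0); (1,1,0)} — 2.
Total: 0 + 6 + 0 + 2 = 8.

8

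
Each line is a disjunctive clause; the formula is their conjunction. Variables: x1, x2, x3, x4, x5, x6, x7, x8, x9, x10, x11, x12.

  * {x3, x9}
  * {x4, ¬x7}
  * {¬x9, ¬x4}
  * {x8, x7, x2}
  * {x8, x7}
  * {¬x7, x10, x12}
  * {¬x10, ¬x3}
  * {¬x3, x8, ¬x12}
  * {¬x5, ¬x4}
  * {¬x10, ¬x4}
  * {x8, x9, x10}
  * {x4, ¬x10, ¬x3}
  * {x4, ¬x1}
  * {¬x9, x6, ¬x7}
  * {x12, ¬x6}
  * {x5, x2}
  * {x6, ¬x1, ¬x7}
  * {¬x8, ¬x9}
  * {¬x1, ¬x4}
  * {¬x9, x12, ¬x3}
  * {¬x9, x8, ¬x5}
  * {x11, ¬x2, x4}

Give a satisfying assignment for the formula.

x1=False  x2=False  x3=True  x4=False  x5=True  x6=False  x7=False  x8=True  x9=False  x10=False  x11=False  x12=True

x1 occurs only negated in the remaining clauses — set x1 = False.
Try x2 = False.
  then x5 is forced to True.
  then x4 is forced to False.
  then x7 is forced to False.
  then x8 is forced to True.
  then x9 is forced to False.
  then x3 is forced to True.
  then x10 is forced to False.
Branch on x6: take x6 = False.
x11, x12 are now unconstrained; take x11 = False, x12 = True.
Every clause has at least one true literal under this assignment.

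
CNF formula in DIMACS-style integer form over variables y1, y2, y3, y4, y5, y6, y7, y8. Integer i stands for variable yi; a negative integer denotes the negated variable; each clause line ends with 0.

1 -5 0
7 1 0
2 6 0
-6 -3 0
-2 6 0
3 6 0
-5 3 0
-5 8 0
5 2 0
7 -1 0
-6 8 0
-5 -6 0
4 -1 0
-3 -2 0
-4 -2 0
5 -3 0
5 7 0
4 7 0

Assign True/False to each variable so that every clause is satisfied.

y1=0, y2=1, y3=0, y4=0, y5=0, y6=1, y7=1, y8=1

Pure literal: y7 appears only positively; assign y7 = True.
Pure literal: y8 appears only positively; assign y8 = True.
Set y1 = False and propagate.
  then y5 is forced to False.
  then y2 is forced to True.
  then y6 is forced to True.
  then y3 is forced to False.
  then y4 is forced to False.
Every clause has at least one true literal under this assignment.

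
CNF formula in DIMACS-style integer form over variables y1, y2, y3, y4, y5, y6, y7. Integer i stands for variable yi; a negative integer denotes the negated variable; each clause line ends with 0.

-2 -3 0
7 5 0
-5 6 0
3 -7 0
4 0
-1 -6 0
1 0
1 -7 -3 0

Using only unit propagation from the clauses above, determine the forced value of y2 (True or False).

False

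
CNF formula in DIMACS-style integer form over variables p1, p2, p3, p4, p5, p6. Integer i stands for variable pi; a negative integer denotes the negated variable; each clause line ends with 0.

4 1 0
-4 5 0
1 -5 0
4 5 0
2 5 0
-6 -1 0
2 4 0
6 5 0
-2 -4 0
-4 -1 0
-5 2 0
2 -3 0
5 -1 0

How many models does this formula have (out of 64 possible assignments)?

Satisfying assignments:
  p1=T p2=T p3=F p4=F p5=T p6=F
  p1=T p2=T p3=T p4=F p5=T p6=F
Count: 2.

2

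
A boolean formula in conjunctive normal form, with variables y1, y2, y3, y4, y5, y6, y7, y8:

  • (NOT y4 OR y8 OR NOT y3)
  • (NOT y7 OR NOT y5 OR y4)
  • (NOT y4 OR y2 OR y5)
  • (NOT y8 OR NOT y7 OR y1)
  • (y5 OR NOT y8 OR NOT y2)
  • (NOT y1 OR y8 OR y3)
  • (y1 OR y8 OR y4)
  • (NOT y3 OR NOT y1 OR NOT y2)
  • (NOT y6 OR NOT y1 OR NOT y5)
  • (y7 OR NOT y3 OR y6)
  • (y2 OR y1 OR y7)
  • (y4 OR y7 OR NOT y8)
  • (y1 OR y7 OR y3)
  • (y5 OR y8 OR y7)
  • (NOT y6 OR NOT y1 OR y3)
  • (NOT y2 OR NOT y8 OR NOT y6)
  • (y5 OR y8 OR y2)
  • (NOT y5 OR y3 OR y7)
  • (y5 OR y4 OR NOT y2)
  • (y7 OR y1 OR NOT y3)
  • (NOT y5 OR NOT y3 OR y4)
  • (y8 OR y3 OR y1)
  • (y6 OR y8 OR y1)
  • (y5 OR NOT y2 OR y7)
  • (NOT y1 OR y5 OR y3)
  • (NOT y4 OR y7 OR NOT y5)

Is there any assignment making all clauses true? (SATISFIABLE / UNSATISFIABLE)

SATISFIABLE

Branch on y1: take y1 = True.
Set y2 = True and propagate.
  then y3 is forced to False.
  then y8 is forced to True.
  then y5 is forced to True.
  then y6 is forced to False.
  then y7 is forced to True.
  then y4 is forced to True.
Every clause has at least one true literal under this assignment.
So y1=1, y2=1, y3=0, y4=1, y5=1, y6=0, y7=1, y8=1 is a satisfying assignment.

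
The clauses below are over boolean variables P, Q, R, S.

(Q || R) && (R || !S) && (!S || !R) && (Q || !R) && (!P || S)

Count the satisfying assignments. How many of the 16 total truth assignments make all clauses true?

2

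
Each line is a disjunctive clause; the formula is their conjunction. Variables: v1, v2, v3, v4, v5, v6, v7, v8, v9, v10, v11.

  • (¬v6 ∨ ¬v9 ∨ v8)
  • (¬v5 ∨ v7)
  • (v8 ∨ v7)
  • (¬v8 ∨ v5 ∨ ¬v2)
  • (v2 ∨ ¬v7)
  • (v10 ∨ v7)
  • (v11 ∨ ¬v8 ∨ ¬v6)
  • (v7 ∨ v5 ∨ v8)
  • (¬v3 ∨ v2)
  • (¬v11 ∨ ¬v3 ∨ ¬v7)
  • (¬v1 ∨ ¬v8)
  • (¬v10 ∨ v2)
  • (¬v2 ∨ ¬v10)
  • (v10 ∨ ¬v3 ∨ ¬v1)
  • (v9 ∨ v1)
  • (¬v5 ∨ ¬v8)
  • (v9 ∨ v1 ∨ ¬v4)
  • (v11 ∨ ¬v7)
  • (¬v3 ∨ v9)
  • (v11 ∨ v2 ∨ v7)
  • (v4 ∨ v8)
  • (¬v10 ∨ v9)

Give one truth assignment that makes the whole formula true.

v1=True, v2=True, v3=False, v4=True, v5=False, v6=False, v7=True, v8=False, v9=False, v10=False, v11=True

Check each clause:
  1. (¬v6 ∨ ¬v9 ∨ v8) — ¬v6 is true.
  2. (¬v5 ∨ v7) — ¬v5 is true.
  3. (v8 ∨ v7) — v7 is true.
  4. (¬v8 ∨ v5 ∨ ¬v2) — ¬v8 is true.
  5. (¬v7 ∨ v2) — v2 is true.
  6. (v7 ∨ v10) — v7 is true.
  7. (¬v8 ∨ v11 ∨ ¬v6) — ¬v8 is true.
  8. (v7 ∨ v8 ∨ v5) — v7 is true.
  9. (v2 ∨ ¬v3) — v2 is true.
  10. (¬v7 ∨ ¬v3 ∨ ¬v11) — ¬v3 is true.
  11. (¬v8 ∨ ¬v1) — ¬v8 is true.
  12. (v2 ∨ ¬v10) — v2 is true.
  13. (¬v10 ∨ ¬v2) — ¬v10 is true.
  14. (¬v3 ∨ v10 ∨ ¬v1) — ¬v3 is true.
  15. (v9 ∨ v1) — v1 is true.
  16. (¬v5 ∨ ¬v8) — ¬v8 is true.
  17. (v1 ∨ ¬v4 ∨ v9) — v1 is true.
  18. (v11 ∨ ¬v7) — v11 is true.
  19. (v9 ∨ ¬v3) — ¬v3 is true.
  20. (v7 ∨ v2 ∨ v11) — v2 is true.
  21. (v4 ∨ v8) — v4 is true.
  22. (v9 ∨ ¬v10) — ¬v10 is true.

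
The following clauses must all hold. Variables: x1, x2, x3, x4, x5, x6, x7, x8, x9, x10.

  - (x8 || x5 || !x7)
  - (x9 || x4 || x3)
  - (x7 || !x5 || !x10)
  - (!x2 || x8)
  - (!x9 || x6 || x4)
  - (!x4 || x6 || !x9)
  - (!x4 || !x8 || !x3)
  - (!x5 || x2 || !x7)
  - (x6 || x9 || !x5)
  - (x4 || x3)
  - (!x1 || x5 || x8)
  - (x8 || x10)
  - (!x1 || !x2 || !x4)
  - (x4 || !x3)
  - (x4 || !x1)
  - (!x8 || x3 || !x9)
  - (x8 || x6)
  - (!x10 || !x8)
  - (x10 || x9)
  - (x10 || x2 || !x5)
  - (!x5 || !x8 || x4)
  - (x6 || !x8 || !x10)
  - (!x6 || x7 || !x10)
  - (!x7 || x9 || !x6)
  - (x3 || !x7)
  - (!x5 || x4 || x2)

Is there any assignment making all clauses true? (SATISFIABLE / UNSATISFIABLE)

x4 = True:
  x8 = True:
    propagation gives x3=False, x9=False, x10=False; an empty clause results — contradiction.
  x8 = False:
    propagation gives x2=False, x10=True, x6=True, x7=True; an empty clause results — contradiction.
x4 = False:
  propagation gives x3=True; an empty clause results — contradiction.
Every branch closes, so no satisfying assignment exists.

UNSATISFIABLE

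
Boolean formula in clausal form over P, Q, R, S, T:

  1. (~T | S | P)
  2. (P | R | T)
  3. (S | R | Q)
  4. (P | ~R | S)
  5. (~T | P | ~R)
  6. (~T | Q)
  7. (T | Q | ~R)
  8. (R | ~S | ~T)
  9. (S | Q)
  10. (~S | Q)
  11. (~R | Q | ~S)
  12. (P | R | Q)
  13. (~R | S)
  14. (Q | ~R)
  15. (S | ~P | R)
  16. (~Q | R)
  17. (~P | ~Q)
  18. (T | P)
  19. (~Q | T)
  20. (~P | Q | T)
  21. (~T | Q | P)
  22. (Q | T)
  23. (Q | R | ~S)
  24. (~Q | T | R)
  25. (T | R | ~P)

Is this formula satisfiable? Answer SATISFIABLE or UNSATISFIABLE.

Q = True:
  propagation gives R=True, S=True, P=False, T=False; an empty clause results — contradiction.
Q = False:
  propagation gives T=False; an empty clause results — contradiction.
Every branch closes, so no satisfying assignment exists.

UNSATISFIABLE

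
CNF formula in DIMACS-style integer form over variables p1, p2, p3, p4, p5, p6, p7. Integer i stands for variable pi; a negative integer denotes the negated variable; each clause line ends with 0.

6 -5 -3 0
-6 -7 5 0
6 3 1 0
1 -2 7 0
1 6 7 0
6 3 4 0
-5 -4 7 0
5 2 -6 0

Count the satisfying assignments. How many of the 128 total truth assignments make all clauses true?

44

Split on p6, then p5.
  p6=1, p5=1: p3 free; 11 ways for (p1,p2,p4,p7) × 2^1 = 22.
  p6=1, p5=0: remaining (p1,p2,p3,p4,p7) ∈ {(1,1,0,0,0); (1,1,0,1,0); (1,1,1,0,0); (1,1,1,1,0)} — 4.
  p6=0, p5=1: remaining (p1,p2,p3,p4,p7) ∈ {(1,0,0,1,1); (1,1,0,1,1)} — 2.
  p6=0, p5=0: p2 free; 8 ways for (p1,p3,p4,p7) × 2^1 = 16.
Total: 22 + 4 + 2 + 16 = 44.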